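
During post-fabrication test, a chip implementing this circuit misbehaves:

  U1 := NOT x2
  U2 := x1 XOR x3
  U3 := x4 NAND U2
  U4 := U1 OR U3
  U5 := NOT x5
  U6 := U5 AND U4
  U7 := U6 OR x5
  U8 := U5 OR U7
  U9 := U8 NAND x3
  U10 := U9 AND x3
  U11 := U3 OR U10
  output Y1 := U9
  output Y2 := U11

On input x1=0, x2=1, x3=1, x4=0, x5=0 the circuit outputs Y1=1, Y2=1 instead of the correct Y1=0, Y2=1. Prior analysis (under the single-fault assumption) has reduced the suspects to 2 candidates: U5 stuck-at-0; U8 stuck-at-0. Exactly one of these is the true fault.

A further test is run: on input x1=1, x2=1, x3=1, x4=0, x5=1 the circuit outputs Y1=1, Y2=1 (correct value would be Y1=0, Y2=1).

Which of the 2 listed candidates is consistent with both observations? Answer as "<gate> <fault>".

U8 stuck-at-0

Evaluate each candidate on input x1=1, x2=1, x3=1, x4=0, x5=1:
  U5 stuck-at-0: U1=0, U2=0, U3=1, U4=1, U5=0 [stuck-at-0], U6=0, U7=1, U8=1, U9=0, U10=0, U11=1 → Y1=0, Y2=1 — eliminated
  U8 stuck-at-0: U1=0, U2=0, U3=1, U4=1, U5=0, U6=0, U7=1, U8=0 [stuck-at-0], U9=1, U10=1, U11=1 → Y1=1, Y2=1 — matches
Only U8 stuck-at-0 reproduces the observed Y1=1, Y2=1.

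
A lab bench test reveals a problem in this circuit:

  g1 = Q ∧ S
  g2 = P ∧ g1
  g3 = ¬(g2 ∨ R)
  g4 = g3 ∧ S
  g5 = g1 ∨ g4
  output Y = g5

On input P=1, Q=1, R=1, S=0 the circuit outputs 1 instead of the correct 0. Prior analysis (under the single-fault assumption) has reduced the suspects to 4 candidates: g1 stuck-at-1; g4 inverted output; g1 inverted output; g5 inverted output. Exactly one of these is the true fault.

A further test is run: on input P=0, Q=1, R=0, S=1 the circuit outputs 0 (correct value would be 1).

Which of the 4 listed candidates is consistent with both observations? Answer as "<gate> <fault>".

g5 inverted output

Evaluate each candidate on input P=0, Q=1, R=0, S=1:
  g1 stuck-at-1: g1=1 [stuck-at-1], g2=0, g3=1, g4=1, g5=1 → 1 — eliminated
  g4 inverted output: g1=1, g2=0, g3=1, g4=0 [inverted output], g5=1 → 1 — eliminated
  g1 inverted output: g1=0 [inverted output], g2=0, g3=1, g4=1, g5=1 → 1 — eliminated
  g5 inverted output: g1=1, g2=0, g3=1, g4=1, g5=0 [inverted output] → 0 — matches
Only g5 inverted output reproduces the observed 0.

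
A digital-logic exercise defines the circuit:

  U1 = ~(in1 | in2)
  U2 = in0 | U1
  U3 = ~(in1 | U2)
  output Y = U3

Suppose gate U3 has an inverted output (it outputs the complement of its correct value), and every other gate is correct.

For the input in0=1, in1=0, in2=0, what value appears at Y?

1

Propagate with U3 forced: U1=1, U2=1, U3=1 [inverted output].
So Y = 1. (Without the fault it would be 0.)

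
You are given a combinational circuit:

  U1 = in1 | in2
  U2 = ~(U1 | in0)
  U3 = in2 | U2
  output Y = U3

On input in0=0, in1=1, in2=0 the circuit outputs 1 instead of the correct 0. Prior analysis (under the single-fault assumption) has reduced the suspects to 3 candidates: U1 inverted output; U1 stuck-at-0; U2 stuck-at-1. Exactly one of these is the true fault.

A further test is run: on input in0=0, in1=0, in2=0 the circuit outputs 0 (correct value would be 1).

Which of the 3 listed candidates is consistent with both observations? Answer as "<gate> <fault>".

Evaluate each candidate on input in0=0, in1=0, in2=0:
  U1 inverted output: U1=1 [inverted output], U2=0, U3=0 → 0 — matches
  U1 stuck-at-0: U1=0 [stuck-at-0], U2=1, U3=1 → 1 — eliminated
  U2 stuck-at-1: U1=0, U2=1 [stuck-at-1], U3=1 → 1 — eliminated
Only U1 inverted output reproduces the observed 0.

U1 inverted output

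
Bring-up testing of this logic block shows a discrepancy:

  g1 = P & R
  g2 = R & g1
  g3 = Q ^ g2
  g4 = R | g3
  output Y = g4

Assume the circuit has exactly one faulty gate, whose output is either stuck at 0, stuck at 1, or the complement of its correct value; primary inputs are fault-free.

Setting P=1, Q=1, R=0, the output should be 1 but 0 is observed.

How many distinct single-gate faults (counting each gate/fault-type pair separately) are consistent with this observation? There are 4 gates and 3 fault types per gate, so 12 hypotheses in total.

Fault-free: g1=0, g2=0, g3=1, g4=1 → 1. Observed 0.
  g1 stuck-at-0: output 1 ✗
  g1 stuck-at-1: output 1 ✗
  g1 inverted output: output 1 ✗
  g2 stuck-at-0: output 1 ✗
  g2 stuck-at-1: output 0 ✓
  g2 inverted output: output 0 ✓
  g3 stuck-at-0: output 0 ✓
  g3 stuck-at-1: output 1 ✗
  g3 inverted output: output 0 ✓
  g4 stuck-at-0: output 0 ✓
  g4 stuck-at-1: output 1 ✗
  g4 inverted output: output 0 ✓
Consistent faults: {g2 stuck-at-1, g2 inverted output, g3 stuck-at-0, g3 inverted output, g4 stuck-at-0, g4 inverted output} — 6 in all.

6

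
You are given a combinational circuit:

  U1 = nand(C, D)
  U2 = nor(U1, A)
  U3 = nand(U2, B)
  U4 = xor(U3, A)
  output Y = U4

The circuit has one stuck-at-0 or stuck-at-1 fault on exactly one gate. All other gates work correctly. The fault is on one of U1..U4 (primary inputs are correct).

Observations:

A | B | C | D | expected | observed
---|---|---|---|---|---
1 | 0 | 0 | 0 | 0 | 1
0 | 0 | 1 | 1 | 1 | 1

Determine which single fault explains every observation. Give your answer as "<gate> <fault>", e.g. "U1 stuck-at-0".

Fault-free values for test 1 (A=1, B=0, C=0, D=0): U1=1, U2=0, U3=1, U4=0, giving Y=0. Observed 1.
Test 1: faults giving observed 1 are {U3 stuck-at-0, U4 stuck-at-1}.
Test 2 (A=0, B=0, C=1, D=1): fault-free U1=0, U2=1, U3=1, U4=1 → 1; observed 1. Eliminates U3 stuck-at-0.
Only U4 stuck-at-1 is consistent with every test.

U4 stuck-at-1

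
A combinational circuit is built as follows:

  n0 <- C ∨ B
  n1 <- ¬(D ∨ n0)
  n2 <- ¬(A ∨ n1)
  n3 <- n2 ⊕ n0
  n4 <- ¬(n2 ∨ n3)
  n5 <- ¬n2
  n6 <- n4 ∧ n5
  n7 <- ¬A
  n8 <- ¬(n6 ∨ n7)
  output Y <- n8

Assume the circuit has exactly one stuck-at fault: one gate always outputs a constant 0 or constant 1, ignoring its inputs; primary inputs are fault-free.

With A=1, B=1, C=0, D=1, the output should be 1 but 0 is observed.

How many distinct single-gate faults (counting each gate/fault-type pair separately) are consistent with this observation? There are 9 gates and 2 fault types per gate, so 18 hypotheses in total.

6

Fault-free: n0=1, n1=0, n2=0, n3=1, n4=0, n5=1, n6=0, n7=0, n8=1 → 1. Observed 0.
  n0: stuck-at-0 ✓; others ✗
  n1: none of the 2 fault types match ✗
  n2: none of the 2 fault types match ✗
  n3: stuck-at-0 ✓; others ✗
  n4: stuck-at-1 ✓; others ✗
  n5: none of the 2 fault types match ✗
  n6: stuck-at-1 ✓; others ✗
  n7: stuck-at-1 ✓; others ✗
  n8: stuck-at-0 ✓; others ✗
Consistent faults: {n0 stuck-at-0, n3 stuck-at-0, n4 stuck-at-1, n6 stuck-at-1, n7 stuck-at-1, n8 stuck-at-0} — 6 in all.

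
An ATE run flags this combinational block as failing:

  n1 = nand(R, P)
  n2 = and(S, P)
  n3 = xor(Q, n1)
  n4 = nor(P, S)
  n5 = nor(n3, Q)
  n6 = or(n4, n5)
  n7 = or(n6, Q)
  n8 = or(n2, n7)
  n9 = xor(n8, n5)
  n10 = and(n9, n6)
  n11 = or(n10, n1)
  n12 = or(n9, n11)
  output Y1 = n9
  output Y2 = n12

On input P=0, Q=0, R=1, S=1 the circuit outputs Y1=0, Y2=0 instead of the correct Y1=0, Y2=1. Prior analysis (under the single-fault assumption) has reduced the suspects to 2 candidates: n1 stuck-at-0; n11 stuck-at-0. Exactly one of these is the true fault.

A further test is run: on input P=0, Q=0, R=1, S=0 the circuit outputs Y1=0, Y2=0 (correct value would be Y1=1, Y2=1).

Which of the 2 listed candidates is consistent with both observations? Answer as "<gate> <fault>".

n1 stuck-at-0

Evaluate each candidate on input P=0, Q=0, R=1, S=0:
  n1 stuck-at-0: n1=0 [stuck-at-0], n2=0, n3=0, n4=1, n5=1, n6=1, n7=1, n8=1, n9=0, n10=0, n11=0, n12=0 → Y1=0, Y2=0 — matches
  n11 stuck-at-0: n1=1, n2=0, n3=1, n4=1, n5=0, n6=1, n7=1, n8=1, n9=1, n10=1, n11=0 [stuck-at-0], n12=1 → Y1=1, Y2=1 — eliminated
Only n1 stuck-at-0 reproduces the observed Y1=0, Y2=0.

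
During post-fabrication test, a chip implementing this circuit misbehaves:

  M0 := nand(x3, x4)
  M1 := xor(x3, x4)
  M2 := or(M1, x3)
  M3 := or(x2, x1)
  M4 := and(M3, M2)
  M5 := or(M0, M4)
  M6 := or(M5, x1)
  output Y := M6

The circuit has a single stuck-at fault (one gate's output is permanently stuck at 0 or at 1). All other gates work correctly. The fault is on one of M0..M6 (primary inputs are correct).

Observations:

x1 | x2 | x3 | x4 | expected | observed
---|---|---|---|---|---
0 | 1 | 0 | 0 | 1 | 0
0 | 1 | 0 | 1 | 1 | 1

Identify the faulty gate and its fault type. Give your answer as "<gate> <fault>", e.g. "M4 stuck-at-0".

M0 stuck-at-0

Fault-free values for test 1 (x1=0, x2=1, x3=0, x4=0): M0=1, M1=0, M2=0, M3=1, M4=0, M5=1, M6=1, giving Y=1. Observed 0.
Test 1: faults giving observed 0 are {M0 stuck-at-0, M5 stuck-at-0, M6 stuck-at-0}.
Test 2 (x1=0, x2=1, x3=0, x4=1): fault-free M0=1, M1=1, M2=1, M3=1, M4=1, M5=1, M6=1 → 1; observed 1. Eliminates M5 stuck-at-0, M6 stuck-at-0.
Only M0 stuck-at-0 is consistent with every test.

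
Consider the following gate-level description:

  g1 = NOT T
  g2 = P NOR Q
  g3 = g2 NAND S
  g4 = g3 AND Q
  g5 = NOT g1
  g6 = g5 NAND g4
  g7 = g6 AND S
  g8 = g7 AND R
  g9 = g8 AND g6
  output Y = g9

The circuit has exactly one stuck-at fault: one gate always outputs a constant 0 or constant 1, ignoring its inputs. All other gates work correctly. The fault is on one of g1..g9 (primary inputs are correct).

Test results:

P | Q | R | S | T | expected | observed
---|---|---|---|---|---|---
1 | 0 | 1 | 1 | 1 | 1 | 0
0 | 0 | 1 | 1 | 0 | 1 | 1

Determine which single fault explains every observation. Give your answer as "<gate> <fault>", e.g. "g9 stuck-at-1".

g4 stuck-at-1

Fault-free values for test 1 (P=1, Q=0, R=1, S=1, T=1): g1=0, g2=0, g3=1, g4=0, g5=1, g6=1, g7=1, g8=1, g9=1, giving Y=1. Observed 0.
Test 1: faults giving observed 0 are {g4 stuck-at-1, g6 stuck-at-0, g7 stuck-at-0, g8 stuck-at-0, g9 stuck-at-0}.
Test 2 (P=0, Q=0, R=1, S=1, T=0): fault-free g1=1, g2=1, g3=0, g4=0, g5=0, g6=1, g7=1, g8=1, g9=1 → 1; observed 1. Eliminates g6 stuck-at-0, g7 stuck-at-0, g8 stuck-at-0, g9 stuck-at-0.
Only g4 stuck-at-1 is consistent with every test.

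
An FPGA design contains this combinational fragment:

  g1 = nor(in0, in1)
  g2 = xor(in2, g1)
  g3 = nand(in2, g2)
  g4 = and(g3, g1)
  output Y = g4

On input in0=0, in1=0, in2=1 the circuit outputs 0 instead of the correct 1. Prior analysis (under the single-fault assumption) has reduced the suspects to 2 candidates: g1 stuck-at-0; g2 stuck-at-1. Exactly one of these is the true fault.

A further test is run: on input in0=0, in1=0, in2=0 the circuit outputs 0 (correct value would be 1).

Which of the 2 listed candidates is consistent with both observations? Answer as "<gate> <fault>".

Evaluate each candidate on input in0=0, in1=0, in2=0:
  g1 stuck-at-0: g1=0 [stuck-at-0], g2=0, g3=1, g4=0 → 0 — matches
  g2 stuck-at-1: g1=1, g2=1 [stuck-at-1], g3=1, g4=1 → 1 — eliminated
Only g1 stuck-at-0 reproduces the observed 0.

g1 stuck-at-0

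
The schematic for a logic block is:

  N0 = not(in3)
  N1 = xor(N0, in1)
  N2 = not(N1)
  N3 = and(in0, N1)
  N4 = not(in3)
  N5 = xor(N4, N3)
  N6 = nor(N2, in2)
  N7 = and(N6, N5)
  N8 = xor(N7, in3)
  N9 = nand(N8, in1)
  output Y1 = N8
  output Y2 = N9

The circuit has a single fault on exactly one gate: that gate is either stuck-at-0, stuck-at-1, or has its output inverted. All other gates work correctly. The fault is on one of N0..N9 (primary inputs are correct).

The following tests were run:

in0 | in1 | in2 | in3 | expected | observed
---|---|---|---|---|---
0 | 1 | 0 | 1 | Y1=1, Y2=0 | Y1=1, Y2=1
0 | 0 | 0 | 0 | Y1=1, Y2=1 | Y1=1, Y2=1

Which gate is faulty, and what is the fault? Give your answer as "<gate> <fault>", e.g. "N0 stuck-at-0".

N9 stuck-at-1

Fault-free values for test 1 (in0=0, in1=1, in2=0, in3=1): N0=0, N1=1, N2=0, N3=0, N4=0, N5=0, N6=1, N7=0, N8=1, N9=0, giving Y1=1, Y2=0. Observed Y1=1, Y2=1.
Test 1: faults giving observed Y1=1, Y2=1 are {N9 stuck-at-1, N9 inverted output}.
Test 2 (in0=0, in1=0, in2=0, in3=0): fault-free N0=1, N1=1, N2=0, N3=0, N4=1, N5=1, N6=1, N7=1, N8=1, N9=1 → Y1=1, Y2=1; observed Y1=1, Y2=1. Eliminates N9 inverted output.
Only N9 stuck-at-1 is consistent with every test.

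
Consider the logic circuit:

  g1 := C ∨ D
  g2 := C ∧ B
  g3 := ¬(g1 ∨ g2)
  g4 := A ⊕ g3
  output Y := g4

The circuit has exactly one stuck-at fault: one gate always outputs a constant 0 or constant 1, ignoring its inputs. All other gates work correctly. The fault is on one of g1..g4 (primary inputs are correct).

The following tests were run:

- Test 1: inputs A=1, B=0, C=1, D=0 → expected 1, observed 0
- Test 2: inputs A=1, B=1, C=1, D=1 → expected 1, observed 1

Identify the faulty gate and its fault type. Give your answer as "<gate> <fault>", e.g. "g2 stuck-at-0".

g1 stuck-at-0

Fault-free values for test 1 (A=1, B=0, C=1, D=0): g1=1, g2=0, g3=0, g4=1, giving Y=1. Observed 0.
Test 1: faults giving observed 0 are {g1 stuck-at-0, g3 stuck-at-1, g4 stuck-at-0}.
Test 2 (A=1, B=1, C=1, D=1): fault-free g1=1, g2=1, g3=0, g4=1 → 1; observed 1. Eliminates g3 stuck-at-1, g4 stuck-at-0.
Only g1 stuck-at-0 is consistent with every test.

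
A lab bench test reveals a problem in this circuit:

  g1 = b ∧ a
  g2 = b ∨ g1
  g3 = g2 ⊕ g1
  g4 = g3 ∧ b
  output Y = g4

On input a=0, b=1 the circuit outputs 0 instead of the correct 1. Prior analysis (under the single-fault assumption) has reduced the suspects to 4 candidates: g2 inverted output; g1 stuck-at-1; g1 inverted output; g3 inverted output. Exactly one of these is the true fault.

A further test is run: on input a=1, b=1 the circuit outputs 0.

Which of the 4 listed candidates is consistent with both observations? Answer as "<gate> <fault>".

Evaluate each candidate on input a=1, b=1:
  g2 inverted output: g1=1, g2=0 [inverted output], g3=1, g4=1 → 1 — eliminated
  g1 stuck-at-1: g1=1 [stuck-at-1], g2=1, g3=0, g4=0 → 0 — matches
  g1 inverted output: g1=0 [inverted output], g2=1, g3=1, g4=1 → 1 — eliminated
  g3 inverted output: g1=1, g2=1, g3=1 [inverted output], g4=1 → 1 — eliminated
Only g1 stuck-at-1 reproduces the observed 0.

g1 stuck-at-1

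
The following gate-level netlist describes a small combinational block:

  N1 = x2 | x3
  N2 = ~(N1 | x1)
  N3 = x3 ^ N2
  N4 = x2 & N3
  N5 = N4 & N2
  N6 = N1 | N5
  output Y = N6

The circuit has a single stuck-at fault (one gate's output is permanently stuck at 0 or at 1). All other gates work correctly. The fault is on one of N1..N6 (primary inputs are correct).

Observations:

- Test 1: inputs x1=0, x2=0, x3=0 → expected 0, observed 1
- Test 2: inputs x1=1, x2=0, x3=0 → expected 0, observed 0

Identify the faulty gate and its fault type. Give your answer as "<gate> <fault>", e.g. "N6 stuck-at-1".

N4 stuck-at-1

Fault-free values for test 1 (x1=0, x2=0, x3=0): N1=0, N2=1, N3=1, N4=0, N5=0, N6=0, giving Y=0. Observed 1.
Test 1: faults giving observed 1 are {N1 stuck-at-1, N4 stuck-at-1, N5 stuck-at-1, N6 stuck-at-1}.
Test 2 (x1=1, x2=0, x3=0): fault-free N1=0, N2=0, N3=0, N4=0, N5=0, N6=0 → 0; observed 0. Eliminates N1 stuck-at-1, N5 stuck-at-1, N6 stuck-at-1.
Only N4 stuck-at-1 is consistent with every test.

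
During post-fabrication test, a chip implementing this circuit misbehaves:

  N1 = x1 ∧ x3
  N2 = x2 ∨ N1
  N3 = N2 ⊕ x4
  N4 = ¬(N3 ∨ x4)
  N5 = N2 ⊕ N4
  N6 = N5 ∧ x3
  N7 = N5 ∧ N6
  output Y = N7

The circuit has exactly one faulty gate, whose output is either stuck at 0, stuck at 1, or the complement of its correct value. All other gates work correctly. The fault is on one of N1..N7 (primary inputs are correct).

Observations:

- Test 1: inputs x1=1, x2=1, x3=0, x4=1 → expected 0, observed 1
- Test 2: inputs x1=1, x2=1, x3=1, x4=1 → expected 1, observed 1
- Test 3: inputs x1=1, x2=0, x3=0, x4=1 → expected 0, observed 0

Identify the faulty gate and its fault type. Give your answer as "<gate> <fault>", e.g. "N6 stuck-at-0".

Fault-free values for test 1 (x1=1, x2=1, x3=0, x4=1): N1=0, N2=1, N3=0, N4=0, N5=1, N6=0, N7=0, giving Y=0. Observed 1.
Test 1: faults giving observed 1 are {N6 stuck-at-1, N6 inverted output, N7 stuck-at-1, N7 inverted output}.
Test 2 (x1=1, x2=1, x3=1, x4=1): fault-free N1=1, N2=1, N3=0, N4=0, N5=1, N6=1, N7=1 → 1; observed 1. Eliminates N6 inverted output, N7 inverted output.
Test 3 (x1=1, x2=0, x3=0, x4=1): fault-free N1=0, N2=0, N3=1, N4=0, N5=0, N6=0, N7=0 → 0; observed 0. Eliminates N7 stuck-at-1.
Only N6 stuck-at-1 is consistent with every test.

N6 stuck-at-1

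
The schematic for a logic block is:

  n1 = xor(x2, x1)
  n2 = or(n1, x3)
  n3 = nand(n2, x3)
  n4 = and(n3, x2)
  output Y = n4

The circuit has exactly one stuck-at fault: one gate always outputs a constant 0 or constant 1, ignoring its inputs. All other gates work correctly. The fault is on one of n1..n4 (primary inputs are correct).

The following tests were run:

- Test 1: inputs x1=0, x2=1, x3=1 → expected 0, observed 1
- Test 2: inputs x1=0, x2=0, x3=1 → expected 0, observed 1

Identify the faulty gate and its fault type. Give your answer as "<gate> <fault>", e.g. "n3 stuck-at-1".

n4 stuck-at-1

Fault-free values for test 1 (x1=0, x2=1, x3=1): n1=1, n2=1, n3=0, n4=0, giving Y=0. Observed 1.
Test 1: faults giving observed 1 are {n2 stuck-at-0, n3 stuck-at-1, n4 stuck-at-1}.
Test 2 (x1=0, x2=0, x3=1): fault-free n1=0, n2=1, n3=0, n4=0 → 0; observed 1. Eliminates n2 stuck-at-0, n3 stuck-at-1.
Only n4 stuck-at-1 is consistent with every test.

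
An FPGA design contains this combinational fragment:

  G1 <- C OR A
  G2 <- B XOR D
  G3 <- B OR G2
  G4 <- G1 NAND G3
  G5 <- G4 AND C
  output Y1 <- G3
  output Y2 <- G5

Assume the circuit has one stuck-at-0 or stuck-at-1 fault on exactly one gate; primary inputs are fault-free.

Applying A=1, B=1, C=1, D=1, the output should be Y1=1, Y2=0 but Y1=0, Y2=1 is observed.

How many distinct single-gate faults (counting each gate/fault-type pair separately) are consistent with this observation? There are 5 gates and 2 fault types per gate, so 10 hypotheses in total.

1

Fault-free: G1=1, G2=0, G3=1, G4=0, G5=0 → Y1=1, Y2=0. Observed Y1=0, Y2=1.
  G1 stuck-at-0: output Y1=1, Y2=1 ✗
  G1 stuck-at-1: output Y1=1, Y2=0 ✗
  G2 stuck-at-0: output Y1=1, Y2=0 ✗
  G2 stuck-at-1: output Y1=1, Y2=0 ✗
  G3 stuck-at-0: output Y1=0, Y2=1 ✓
  G3 stuck-at-1: output Y1=1, Y2=0 ✗
  G4 stuck-at-0: output Y1=1, Y2=0 ✗
  G4 stuck-at-1: output Y1=1, Y2=1 ✗
  G5 stuck-at-0: output Y1=1, Y2=0 ✗
  G5 stuck-at-1: output Y1=1, Y2=1 ✗
Consistent faults: {G3 stuck-at-0} — 1 in all.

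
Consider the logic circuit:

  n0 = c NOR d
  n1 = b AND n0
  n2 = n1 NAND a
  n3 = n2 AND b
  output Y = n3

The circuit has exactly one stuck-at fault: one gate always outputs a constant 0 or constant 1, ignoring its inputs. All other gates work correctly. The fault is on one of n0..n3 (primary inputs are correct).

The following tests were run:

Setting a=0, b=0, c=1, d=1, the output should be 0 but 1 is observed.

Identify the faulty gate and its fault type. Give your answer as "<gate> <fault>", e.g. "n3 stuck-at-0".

n3 stuck-at-1

Fault-free values for test 1 (a=0, b=0, c=1, d=1): n0=0, n1=0, n2=1, n3=0, giving Y=0. Observed 1.
Test 1: faults giving observed 1 are {n3 stuck-at-1}.
Only n3 stuck-at-1 is consistent with every test.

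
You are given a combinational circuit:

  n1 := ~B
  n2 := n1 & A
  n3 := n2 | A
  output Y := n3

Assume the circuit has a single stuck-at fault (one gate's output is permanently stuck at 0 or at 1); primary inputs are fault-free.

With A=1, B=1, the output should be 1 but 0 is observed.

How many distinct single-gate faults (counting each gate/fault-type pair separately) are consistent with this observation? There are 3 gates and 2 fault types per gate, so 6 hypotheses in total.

1

Fault-free: n1=0, n2=0, n3=1 → 1. Observed 0.
  n1 stuck-at-0: output 1 ✗
  n1 stuck-at-1: output 1 ✗
  n2 stuck-at-0: output 1 ✗
  n2 stuck-at-1: output 1 ✗
  n3 stuck-at-0: output 0 ✓
  n3 stuck-at-1: output 1 ✗
Consistent faults: {n3 stuck-at-0} — 1 in all.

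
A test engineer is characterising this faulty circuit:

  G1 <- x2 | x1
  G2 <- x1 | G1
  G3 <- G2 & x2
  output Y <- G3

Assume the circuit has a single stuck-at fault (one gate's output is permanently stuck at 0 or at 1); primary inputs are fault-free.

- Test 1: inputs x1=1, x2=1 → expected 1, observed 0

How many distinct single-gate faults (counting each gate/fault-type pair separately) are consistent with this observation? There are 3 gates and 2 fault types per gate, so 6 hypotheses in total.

2

Fault-free: G1=1, G2=1, G3=1 → 1. Observed 0.
  G1 stuck-at-0: output 1 ✗
  G1 stuck-at-1: output 1 ✗
  G2 stuck-at-0: output 0 ✓
  G2 stuck-at-1: output 1 ✗
  G3 stuck-at-0: output 0 ✓
  G3 stuck-at-1: output 1 ✗
Consistent faults: {G2 stuck-at-0, G3 stuck-at-0} — 2 in all.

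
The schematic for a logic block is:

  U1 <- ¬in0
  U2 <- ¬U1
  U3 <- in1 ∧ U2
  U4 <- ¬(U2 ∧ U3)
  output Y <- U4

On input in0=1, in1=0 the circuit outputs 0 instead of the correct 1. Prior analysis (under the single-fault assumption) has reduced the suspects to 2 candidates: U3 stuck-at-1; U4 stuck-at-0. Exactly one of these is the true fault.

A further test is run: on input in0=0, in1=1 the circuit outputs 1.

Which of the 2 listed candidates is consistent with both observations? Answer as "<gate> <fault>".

U3 stuck-at-1

Evaluate each candidate on input in0=0, in1=1:
  U3 stuck-at-1: U1=1, U2=0, U3=1 [stuck-at-1], U4=1 → 1 — matches
  U4 stuck-at-0: U1=1, U2=0, U3=0, U4=0 [stuck-at-0] → 0 — eliminated
Only U3 stuck-at-1 reproduces the observed 1.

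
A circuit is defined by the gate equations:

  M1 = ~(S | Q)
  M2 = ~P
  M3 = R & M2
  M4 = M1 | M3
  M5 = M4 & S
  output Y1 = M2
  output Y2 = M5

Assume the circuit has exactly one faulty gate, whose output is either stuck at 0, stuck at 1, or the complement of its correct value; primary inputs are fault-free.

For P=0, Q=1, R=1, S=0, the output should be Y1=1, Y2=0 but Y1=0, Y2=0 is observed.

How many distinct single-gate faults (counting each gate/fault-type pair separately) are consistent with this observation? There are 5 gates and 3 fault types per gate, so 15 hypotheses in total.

2

Fault-free: M1=0, M2=1, M3=1, M4=1, M5=0 → Y1=1, Y2=0. Observed Y1=0, Y2=0.
  M1: none of the 3 fault types match ✗
  M2: stuck-at-0, inverted output ✓; others ✗
  M3: none of the 3 fault types match ✗
  M4: none of the 3 fault types match ✗
  M5: none of the 3 fault types match ✗
Consistent faults: {M2 stuck-at-0, M2 inverted output} — 2 in all.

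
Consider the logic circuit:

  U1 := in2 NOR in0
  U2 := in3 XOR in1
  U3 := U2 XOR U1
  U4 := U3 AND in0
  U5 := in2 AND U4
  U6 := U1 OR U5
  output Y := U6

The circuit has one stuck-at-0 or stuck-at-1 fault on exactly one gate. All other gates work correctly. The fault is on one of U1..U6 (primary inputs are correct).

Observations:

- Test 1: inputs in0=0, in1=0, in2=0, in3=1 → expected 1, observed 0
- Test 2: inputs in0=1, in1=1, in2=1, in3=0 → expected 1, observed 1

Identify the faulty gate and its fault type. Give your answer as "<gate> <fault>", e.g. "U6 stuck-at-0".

Fault-free values for test 1 (in0=0, in1=0, in2=0, in3=1): U1=1, U2=1, U3=0, U4=0, U5=0, U6=1, giving Y=1. Observed 0.
Test 1: faults giving observed 0 are {U1 stuck-at-0, U6 stuck-at-0}.
Test 2 (in0=1, in1=1, in2=1, in3=0): fault-free U1=0, U2=1, U3=1, U4=1, U5=1, U6=1 → 1; observed 1. Eliminates U6 stuck-at-0.
Only U1 stuck-at-0 is consistent with every test.

U1 stuck-at-0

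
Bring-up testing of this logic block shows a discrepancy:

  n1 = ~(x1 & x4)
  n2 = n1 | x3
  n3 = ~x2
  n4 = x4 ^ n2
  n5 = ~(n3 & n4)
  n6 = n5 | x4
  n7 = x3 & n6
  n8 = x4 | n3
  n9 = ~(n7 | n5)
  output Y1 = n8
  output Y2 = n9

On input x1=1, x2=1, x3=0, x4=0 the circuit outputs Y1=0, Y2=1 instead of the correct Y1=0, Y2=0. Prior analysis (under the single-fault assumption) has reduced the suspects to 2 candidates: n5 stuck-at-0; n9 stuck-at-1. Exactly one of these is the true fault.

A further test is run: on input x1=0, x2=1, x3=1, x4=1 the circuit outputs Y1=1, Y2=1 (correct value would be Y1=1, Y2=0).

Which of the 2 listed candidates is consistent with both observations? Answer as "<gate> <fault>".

n9 stuck-at-1

Evaluate each candidate on input x1=0, x2=1, x3=1, x4=1:
  n5 stuck-at-0: n1=1, n2=1, n3=0, n4=0, n5=0 [stuck-at-0], n6=1, n7=1, n8=1, n9=0 → Y1=1, Y2=0 — eliminated
  n9 stuck-at-1: n1=1, n2=1, n3=0, n4=0, n5=1, n6=1, n7=1, n8=1, n9=1 [stuck-at-1] → Y1=1, Y2=1 — matches
Only n9 stuck-at-1 reproduces the observed Y1=1, Y2=1.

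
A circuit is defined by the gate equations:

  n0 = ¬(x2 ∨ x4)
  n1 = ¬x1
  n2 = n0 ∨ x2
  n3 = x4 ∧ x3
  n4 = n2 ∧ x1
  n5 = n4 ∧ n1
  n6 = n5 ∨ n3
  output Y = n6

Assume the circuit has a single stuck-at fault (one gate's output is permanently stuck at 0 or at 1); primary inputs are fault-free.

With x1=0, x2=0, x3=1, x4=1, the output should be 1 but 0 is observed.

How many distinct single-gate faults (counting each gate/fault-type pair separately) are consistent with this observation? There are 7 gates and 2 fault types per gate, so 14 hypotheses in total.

2

Fault-free: n0=0, n1=1, n2=0, n3=1, n4=0, n5=0, n6=1 → 1. Observed 0.
  n0 stuck-at-0: output 1 ✗
  n0 stuck-at-1: output 1 ✗
  n1 stuck-at-0: output 1 ✗
  n1 stuck-at-1: output 1 ✗
  n2 stuck-at-0: output 1 ✗
  n2 stuck-at-1: output 1 ✗
  n3 stuck-at-0: output 0 ✓
  n3 stuck-at-1: output 1 ✗
  n4 stuck-at-0: output 1 ✗
  n4 stuck-at-1: output 1 ✗
  n5 stuck-at-0: output 1 ✗
  n5 stuck-at-1: output 1 ✗
  n6 stuck-at-0: output 0 ✓
  n6 stuck-at-1: output 1 ✗
Consistent faults: {n3 stuck-at-0, n6 stuck-at-0} — 2 in all.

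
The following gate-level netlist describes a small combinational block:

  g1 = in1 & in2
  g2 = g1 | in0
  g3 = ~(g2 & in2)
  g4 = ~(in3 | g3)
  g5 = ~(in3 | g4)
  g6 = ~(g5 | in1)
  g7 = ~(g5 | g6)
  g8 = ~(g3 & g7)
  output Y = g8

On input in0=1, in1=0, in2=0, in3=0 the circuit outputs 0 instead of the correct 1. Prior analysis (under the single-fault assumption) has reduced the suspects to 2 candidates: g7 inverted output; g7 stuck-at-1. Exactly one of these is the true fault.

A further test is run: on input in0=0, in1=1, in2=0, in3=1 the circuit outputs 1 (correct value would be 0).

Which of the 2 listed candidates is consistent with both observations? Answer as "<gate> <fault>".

Evaluate each candidate on input in0=0, in1=1, in2=0, in3=1:
  g7 inverted output: g1=0, g2=0, g3=1, g4=0, g5=0, g6=0, g7=0 [inverted output], g8=1 → 1 — matches
  g7 stuck-at-1: g1=0, g2=0, g3=1, g4=0, g5=0, g6=0, g7=1 [stuck-at-1], g8=0 → 0 — eliminated
Only g7 inverted output reproduces the observed 1.

g7 inverted output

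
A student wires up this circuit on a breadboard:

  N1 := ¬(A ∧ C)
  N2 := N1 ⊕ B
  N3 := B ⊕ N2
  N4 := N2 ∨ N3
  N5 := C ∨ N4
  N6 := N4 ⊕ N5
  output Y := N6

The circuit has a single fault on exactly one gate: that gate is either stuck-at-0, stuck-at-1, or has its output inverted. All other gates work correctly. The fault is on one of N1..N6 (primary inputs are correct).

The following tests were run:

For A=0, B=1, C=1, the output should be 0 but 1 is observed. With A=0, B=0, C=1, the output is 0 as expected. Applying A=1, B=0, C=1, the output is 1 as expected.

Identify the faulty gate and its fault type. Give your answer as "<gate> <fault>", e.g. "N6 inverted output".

Fault-free values for test 1 (A=0, B=1, C=1): N1=1, N2=0, N3=1, N4=1, N5=1, N6=0, giving Y=0. Observed 1.
Test 1: faults giving observed 1 are {N3 stuck-at-0, N3 inverted output, N4 stuck-at-0, N4 inverted output, N5 stuck-at-0, N5 inverted output, N6 stuck-at-1, N6 inverted output}.
Test 2 (A=0, B=0, C=1): fault-free N1=1, N2=1, N3=1, N4=1, N5=1, N6=0 → 0; observed 0. Eliminates N4 stuck-at-0, N4 inverted output, N5 stuck-at-0, N5 inverted output, N6 stuck-at-1, N6 inverted output.
Test 3 (A=1, B=0, C=1): fault-free N1=0, N2=0, N3=0, N4=0, N5=1, N6=1 → 1; observed 1. Eliminates N3 inverted output.
Only N3 stuck-at-0 is consistent with every test.

N3 stuck-at-0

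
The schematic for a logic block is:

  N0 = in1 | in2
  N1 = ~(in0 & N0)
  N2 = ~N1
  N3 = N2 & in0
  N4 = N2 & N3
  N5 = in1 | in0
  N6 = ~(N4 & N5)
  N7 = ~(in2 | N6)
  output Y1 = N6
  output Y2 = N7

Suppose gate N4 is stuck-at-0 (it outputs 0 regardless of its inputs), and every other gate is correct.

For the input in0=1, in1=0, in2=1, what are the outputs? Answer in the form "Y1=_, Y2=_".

Propagate with N4 forced: N0=1, N1=0, N2=1, N3=1, N4=0 [stuck-at-0], N5=1, N6=1, N7=0.
So the outputs are Y1=1, Y2=0. (Without the fault they would be Y1=0, Y2=0.)

Y1=1, Y2=0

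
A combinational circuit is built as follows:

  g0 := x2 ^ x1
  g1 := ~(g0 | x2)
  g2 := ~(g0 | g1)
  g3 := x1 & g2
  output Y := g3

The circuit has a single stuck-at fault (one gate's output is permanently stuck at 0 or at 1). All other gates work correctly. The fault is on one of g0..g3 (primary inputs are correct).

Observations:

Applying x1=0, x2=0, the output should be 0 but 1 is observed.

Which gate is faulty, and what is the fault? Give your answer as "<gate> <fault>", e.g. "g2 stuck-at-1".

g3 stuck-at-1

Fault-free values for test 1 (x1=0, x2=0): g0=0, g1=1, g2=0, g3=0, giving Y=0. Observed 1.
Test 1: faults giving observed 1 are {g3 stuck-at-1}.
Only g3 stuck-at-1 is consistent with every test.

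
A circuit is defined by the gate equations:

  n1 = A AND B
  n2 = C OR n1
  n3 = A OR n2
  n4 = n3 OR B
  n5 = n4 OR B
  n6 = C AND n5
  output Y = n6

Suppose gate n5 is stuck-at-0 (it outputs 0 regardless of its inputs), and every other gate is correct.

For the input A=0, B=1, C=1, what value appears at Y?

Propagate with n5 forced: n1=0, n2=1, n3=1, n4=1, n5=0 [stuck-at-0], n6=0.
So Y = 0. (Without the fault it would be 1.)

0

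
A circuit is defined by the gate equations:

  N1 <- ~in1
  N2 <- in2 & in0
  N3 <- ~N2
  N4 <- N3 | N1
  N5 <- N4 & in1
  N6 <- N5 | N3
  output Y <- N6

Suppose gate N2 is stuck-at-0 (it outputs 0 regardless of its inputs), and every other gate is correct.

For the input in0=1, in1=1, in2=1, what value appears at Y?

Propagate with N2 forced: N1=0, N2=0 [stuck-at-0], N3=1, N4=1, N5=1, N6=1.
So Y = 1. (Without the fault it would be 0.)

1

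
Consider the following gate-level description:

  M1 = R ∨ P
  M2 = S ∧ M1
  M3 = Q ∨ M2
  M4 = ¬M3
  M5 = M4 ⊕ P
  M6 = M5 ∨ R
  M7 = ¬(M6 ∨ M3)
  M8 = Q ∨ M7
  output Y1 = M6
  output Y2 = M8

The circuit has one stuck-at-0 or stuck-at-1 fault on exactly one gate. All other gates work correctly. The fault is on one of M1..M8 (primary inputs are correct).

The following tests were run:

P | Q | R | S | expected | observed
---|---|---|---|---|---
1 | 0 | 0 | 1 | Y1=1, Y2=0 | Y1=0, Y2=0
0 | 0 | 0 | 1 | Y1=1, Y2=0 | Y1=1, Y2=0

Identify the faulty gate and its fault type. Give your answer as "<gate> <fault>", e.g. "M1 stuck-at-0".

Fault-free values for test 1 (P=1, Q=0, R=0, S=1): M1=1, M2=1, M3=1, M4=0, M5=1, M6=1, M7=0, M8=0, giving Y1=1, Y2=0. Observed Y1=0, Y2=0.
Test 1: faults giving observed Y1=0, Y2=0 are {M4 stuck-at-1, M5 stuck-at-0, M6 stuck-at-0}.
Test 2 (P=0, Q=0, R=0, S=1): fault-free M1=0, M2=0, M3=0, M4=1, M5=1, M6=1, M7=0, M8=0 → Y1=1, Y2=0; observed Y1=1, Y2=0. Eliminates M5 stuck-at-0, M6 stuck-at-0.
Only M4 stuck-at-1 is consistent with every test.

M4 stuck-at-1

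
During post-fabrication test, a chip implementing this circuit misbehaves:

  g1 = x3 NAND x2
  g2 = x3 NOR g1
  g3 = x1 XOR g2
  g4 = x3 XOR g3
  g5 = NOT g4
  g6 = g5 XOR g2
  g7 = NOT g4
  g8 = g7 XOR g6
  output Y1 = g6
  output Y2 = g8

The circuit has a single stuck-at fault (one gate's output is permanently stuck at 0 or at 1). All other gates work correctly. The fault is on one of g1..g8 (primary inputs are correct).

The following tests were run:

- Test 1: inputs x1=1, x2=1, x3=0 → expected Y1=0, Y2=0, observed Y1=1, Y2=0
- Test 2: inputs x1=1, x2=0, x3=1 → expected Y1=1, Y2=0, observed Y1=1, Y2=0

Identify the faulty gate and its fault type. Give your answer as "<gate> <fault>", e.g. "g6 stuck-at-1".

Fault-free values for test 1 (x1=1, x2=1, x3=0): g1=1, g2=0, g3=1, g4=1, g5=0, g6=0, g7=0, g8=0, giving Y1=0, Y2=0. Observed Y1=1, Y2=0.
Test 1: faults giving observed Y1=1, Y2=0 are {g3 stuck-at-0, g4 stuck-at-0}.
Test 2 (x1=1, x2=0, x3=1): fault-free g1=1, g2=0, g3=1, g4=0, g5=1, g6=1, g7=1, g8=0 → Y1=1, Y2=0; observed Y1=1, Y2=0. Eliminates g3 stuck-at-0.
Only g4 stuck-at-0 is consistent with every test.

g4 stuck-at-0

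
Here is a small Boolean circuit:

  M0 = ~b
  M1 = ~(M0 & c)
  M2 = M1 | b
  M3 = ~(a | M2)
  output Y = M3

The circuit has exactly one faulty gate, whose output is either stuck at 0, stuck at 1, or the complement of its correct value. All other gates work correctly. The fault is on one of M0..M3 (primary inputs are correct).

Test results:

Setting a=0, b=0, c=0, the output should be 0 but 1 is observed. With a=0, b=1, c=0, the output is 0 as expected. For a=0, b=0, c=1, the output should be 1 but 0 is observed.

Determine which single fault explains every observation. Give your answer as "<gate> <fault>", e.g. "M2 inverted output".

M1 inverted output

Fault-free values for test 1 (a=0, b=0, c=0): M0=1, M1=1, M2=1, M3=0, giving Y=0. Observed 1.
Test 1: faults giving observed 1 are {M1 stuck-at-0, M1 inverted output, M2 stuck-at-0, M2 inverted output, M3 stuck-at-1, M3 inverted output}.
Test 2 (a=0, b=1, c=0): fault-free M0=0, M1=1, M2=1, M3=0 → 0; observed 0. Eliminates M2 stuck-at-0, M2 inverted output, M3 stuck-at-1, M3 inverted output.
Test 3 (a=0, b=0, c=1): fault-free M0=1, M1=0, M2=0, M3=1 → 1; observed 0. Eliminates M1 stuck-at-0.
Only M1 inverted output is consistent with every test.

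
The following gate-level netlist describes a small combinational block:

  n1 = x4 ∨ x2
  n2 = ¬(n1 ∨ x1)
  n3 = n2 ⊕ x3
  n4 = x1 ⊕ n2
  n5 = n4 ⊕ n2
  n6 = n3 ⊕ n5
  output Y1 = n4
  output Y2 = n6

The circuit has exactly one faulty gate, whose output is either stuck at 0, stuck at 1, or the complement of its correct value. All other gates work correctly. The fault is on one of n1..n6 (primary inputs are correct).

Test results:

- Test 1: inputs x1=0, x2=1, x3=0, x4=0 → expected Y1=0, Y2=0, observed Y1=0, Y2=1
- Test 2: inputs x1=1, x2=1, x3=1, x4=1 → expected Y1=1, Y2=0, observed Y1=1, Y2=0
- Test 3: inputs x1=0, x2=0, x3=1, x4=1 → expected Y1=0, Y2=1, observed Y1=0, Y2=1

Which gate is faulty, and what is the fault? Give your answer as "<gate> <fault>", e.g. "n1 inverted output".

Fault-free values for test 1 (x1=0, x2=1, x3=0, x4=0): n1=1, n2=0, n3=0, n4=0, n5=0, n6=0, giving Y1=0, Y2=0. Observed Y1=0, Y2=1.
Test 1: faults giving observed Y1=0, Y2=1 are {n3 stuck-at-1, n3 inverted output, n5 stuck-at-1, n5 inverted output, n6 stuck-at-1, n6 inverted output}.
Test 2 (x1=1, x2=1, x3=1, x4=1): fault-free n1=1, n2=0, n3=1, n4=1, n5=1, n6=0 → Y1=1, Y2=0; observed Y1=1, Y2=0. Eliminates n3 inverted output, n5 inverted output, n6 stuck-at-1, n6 inverted output.
Test 3 (x1=0, x2=0, x3=1, x4=1): fault-free n1=1, n2=0, n3=1, n4=0, n5=0, n6=1 → Y1=0, Y2=1; observed Y1=0, Y2=1. Eliminates n5 stuck-at-1.
Only n3 stuck-at-1 is consistent with every test.

n3 stuck-at-1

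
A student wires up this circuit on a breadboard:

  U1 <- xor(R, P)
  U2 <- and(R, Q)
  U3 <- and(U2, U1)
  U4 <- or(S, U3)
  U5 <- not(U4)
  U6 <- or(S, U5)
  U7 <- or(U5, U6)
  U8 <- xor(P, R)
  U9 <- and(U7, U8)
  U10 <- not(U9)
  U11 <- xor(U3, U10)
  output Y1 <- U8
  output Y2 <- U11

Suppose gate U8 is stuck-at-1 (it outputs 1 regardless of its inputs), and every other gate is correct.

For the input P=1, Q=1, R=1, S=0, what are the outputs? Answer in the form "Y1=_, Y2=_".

Propagate with U8 forced: U1=0, U2=1, U3=0, U4=0, U5=1, U6=1, U7=1, U8=1 [stuck-at-1], U9=1, U10=0, U11=0.
So the outputs are Y1=1, Y2=0. (Without the fault they would be Y1=0, Y2=1.)

Y1=1, Y2=0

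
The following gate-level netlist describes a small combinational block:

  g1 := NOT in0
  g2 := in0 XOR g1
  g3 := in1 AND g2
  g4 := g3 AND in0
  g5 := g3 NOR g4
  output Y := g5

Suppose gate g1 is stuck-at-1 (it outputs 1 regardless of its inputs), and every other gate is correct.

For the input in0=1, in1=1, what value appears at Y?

Propagate with g1 forced: g1=1 [stuck-at-1], g2=0, g3=0, g4=0, g5=1.
So Y = 1. (Without the fault it would be 0.)

1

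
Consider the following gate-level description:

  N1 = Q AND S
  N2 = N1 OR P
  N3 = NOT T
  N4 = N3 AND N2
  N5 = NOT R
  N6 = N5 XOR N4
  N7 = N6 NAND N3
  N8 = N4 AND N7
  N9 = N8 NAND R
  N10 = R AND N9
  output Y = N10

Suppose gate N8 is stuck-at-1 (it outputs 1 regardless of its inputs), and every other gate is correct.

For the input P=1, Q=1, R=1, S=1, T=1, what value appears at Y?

Propagate with N8 forced: N1=1, N2=1, N3=0, N4=0, N5=0, N6=0, N7=1, N8=1 [stuck-at-1], N9=0, N10=0.
So Y = 0. (Without the fault it would be 1.)

0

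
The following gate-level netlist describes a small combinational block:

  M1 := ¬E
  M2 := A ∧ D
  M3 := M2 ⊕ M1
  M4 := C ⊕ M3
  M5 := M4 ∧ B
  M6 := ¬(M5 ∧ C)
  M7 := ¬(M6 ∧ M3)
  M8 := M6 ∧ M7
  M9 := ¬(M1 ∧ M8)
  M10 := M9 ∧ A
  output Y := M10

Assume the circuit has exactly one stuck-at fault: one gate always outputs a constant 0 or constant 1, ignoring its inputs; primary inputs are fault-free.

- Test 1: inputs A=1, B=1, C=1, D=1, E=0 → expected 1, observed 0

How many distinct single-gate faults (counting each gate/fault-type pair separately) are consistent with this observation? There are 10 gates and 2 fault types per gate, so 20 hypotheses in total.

Fault-free: M1=1, M2=1, M3=0, M4=1, M5=1, M6=0, M7=1, M8=0, M9=1, M10=1 → 1. Observed 0.
  M1: none of the 2 fault types match ✗
  M2: none of the 2 fault types match ✗
  M3: none of the 2 fault types match ✗
  M4: stuck-at-0 ✓; others ✗
  M5: stuck-at-0 ✓; others ✗
  M6: stuck-at-1 ✓; others ✗
  M7: none of the 2 fault types match ✗
  M8: stuck-at-1 ✓; others ✗
  M9: stuck-at-0 ✓; others ✗
  M10: stuck-at-0 ✓; others ✗
Consistent faults: {M4 stuck-at-0, M5 stuck-at-0, M6 stuck-at-1, M8 stuck-at-1, M9 stuck-at-0, M10 stuck-at-0} — 6 in all.

6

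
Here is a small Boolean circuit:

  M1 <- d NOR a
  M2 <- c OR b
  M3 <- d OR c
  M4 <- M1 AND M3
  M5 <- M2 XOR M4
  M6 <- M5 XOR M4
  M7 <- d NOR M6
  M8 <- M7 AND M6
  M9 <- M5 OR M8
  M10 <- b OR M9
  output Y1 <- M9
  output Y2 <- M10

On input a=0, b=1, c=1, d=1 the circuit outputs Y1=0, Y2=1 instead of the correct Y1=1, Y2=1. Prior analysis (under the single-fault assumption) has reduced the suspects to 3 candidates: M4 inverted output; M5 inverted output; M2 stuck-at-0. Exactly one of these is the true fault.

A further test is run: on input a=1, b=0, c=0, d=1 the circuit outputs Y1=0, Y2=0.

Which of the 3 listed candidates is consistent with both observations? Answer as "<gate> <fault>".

Evaluate each candidate on input a=1, b=0, c=0, d=1:
  M4 inverted output: M1=0, M2=0, M3=1, M4=1 [inverted output], M5=1, M6=0, M7=0, M8=0, M9=1, M10=1 → Y1=1, Y2=1 — eliminated
  M5 inverted output: M1=0, M2=0, M3=1, M4=0, M5=1 [inverted output], M6=1, M7=0, M8=0, M9=1, M10=1 → Y1=1, Y2=1 — eliminated
  M2 stuck-at-0: M1=0, M2=0 [stuck-at-0], M3=1, M4=0, M5=0, M6=0, M7=0, M8=0, M9=0, M10=0 → Y1=0, Y2=0 — matches
Only M2 stuck-at-0 reproduces the observed Y1=0, Y2=0.

M2 stuck-at-0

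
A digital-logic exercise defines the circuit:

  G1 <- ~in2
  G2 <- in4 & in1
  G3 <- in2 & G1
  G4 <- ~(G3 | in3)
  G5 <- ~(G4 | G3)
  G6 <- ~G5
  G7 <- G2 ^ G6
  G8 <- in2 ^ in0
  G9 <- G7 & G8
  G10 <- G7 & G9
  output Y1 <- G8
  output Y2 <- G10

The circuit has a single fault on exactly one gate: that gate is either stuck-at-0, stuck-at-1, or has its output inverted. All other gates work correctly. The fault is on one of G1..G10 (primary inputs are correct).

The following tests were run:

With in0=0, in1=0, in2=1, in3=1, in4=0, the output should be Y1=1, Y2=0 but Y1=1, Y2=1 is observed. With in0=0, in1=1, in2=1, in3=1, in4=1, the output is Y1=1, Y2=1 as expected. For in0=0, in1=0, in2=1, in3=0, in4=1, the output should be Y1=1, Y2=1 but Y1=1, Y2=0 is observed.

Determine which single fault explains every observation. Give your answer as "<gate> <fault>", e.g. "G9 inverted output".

Fault-free values for test 1 (in0=0, in1=0, in2=1, in3=1, in4=0): G1=0, G2=0, G3=0, G4=0, G5=1, G6=0, G7=0, G8=1, G9=0, G10=0, giving Y1=1, Y2=0. Observed Y1=1, Y2=1.
Test 1: faults giving observed Y1=1, Y2=1 are {G1 stuck-at-1, G1 inverted output, G2 stuck-at-1, G2 inverted output, G3 stuck-at-1, G3 inverted output, G4 stuck-at-1, G4 inverted output, G5 stuck-at-0, G5 inverted output, G6 stuck-at-1, G6 inverted output, G7 stuck-at-1, G7 inverted output, G10 stuck-at-1, G10 inverted output}.
Test 2 (in0=0, in1=1, in2=1, in3=1, in4=1): fault-free G1=0, G2=1, G3=0, G4=0, G5=1, G6=0, G7=1, G8=1, G9=1, G10=1 → Y1=1, Y2=1; observed Y1=1, Y2=1. Eliminates G1 stuck-at-1, G1 inverted output, G2 inverted output, G3 stuck-at-1, G3 inverted output, G4 stuck-at-1, G4 inverted output, G5 stuck-at-0, G5 inverted output, G6 stuck-at-1, G6 inverted output, G7 inverted output, G10 inverted output.
Test 3 (in0=0, in1=0, in2=1, in3=0, in4=1): fault-free G1=0, G2=0, G3=0, G4=1, G5=0, G6=1, G7=1, G8=1, G9=1, G10=1 → Y1=1, Y2=1; observed Y1=1, Y2=0. Eliminates G7 stuck-at-1, G10 stuck-at-1.
Only G2 stuck-at-1 is consistent with every test.

G2 stuck-at-1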